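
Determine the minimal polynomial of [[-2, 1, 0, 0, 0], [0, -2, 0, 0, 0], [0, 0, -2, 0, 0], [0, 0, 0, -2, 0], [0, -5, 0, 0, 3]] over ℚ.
The characteristic polynomial factors as (x - 3)(x + 2)^4. The minimal polynomial is ∏(x - λ)^{k_λ} where k_λ is the size of the largest Jordan block at λ.

For λ = -2: rank(A + 2I) = 2, and the largest Jordan block has size 2 (the smallest k with rank((A + 2I)^k) = rank((A + 2I)^(k+1))).
For λ = 3: rank(A - 3I) = 4, and the largest Jordan block has size 1 (the smallest k with rank((A - 3I)^k) = rank((A - 3I)^(k+1))).

So m_A(x) = (x - 3)(x + 2)^2.

m_A(x) = (x - 3)(x + 2)^2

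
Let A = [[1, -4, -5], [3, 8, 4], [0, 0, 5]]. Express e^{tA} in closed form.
A has Jordan form J = [[4, 0, 0], [0, 5, 1], [0, 0, 5]] with A = PJP^{-1}, so e^{tA} = P e^{tJ} P^{-1}.

For a Jordan block J_k(λ), e^{tJ_k(λ)} = e^{λt} · (I + tN + t^2 N^2/2! + ... + t^{k-1} N^{k-1}/(k-1)!) where N is the nilpotent superdiagonal part.

Assembling the blocks and conjugating back gives the entries of e^{tA} as shown above.

e^{tA} = [[(4 - 3*e^{t})*e^{4*t}, 4*(1 - e^{t})*e^{4*t}, (-t*e^{t} - 4*e^{t} + 4)*e^{4*t}], [3*(e^{t} - 1)*e^{4*t}, (4*e^{t} - 3)*e^{4*t}, (t*e^{t} + 3*e^{t} - 3)*e^{4*t}], [0, 0, e^{5*t}]]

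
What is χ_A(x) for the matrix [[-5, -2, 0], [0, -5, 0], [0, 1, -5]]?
xI - A = [[x + 5, 2, 0], [0, x + 5, 0], [0, -1, x + 5]].

Expanding det(xI - A) along the first row:
det(xI - A) = + (x + 5)·det([[x + 5, 0], [-1, x + 5]]) - (2)·det([[0, 0], [0, x + 5]]) + (0)·det([[0, x + 5], [0, -1]]).

Evaluating gives χ_A(x) = x^3 + 15x^2 + 75x + 125 = (x + 5)^3.

χ_A(x) = (x + 5)^3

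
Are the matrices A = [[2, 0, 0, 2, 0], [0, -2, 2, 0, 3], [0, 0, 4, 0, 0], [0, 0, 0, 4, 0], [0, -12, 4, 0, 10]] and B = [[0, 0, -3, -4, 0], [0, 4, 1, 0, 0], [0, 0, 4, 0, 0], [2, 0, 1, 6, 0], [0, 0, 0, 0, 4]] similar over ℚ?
Two matrices over a field are similar if and only if they have the same invariant factors.

Both A and B have characteristic polynomial (x - 4)^4(x - 2) and minimal polynomial (x - 4)^2(x - 2). Computing further, both have invariant factors x - 4, x - 4, (x - 4)^2(x - 2). Hence A and B are similar.

Yes.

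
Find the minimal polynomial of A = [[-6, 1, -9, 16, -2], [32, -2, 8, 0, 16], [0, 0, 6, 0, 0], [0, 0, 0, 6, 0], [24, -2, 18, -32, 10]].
The characteristic polynomial factors as (x - 6)^3(x + 2)^2. The minimal polynomial is ∏(x - λ)^{k_λ} where k_λ is the size of the largest Jordan block at λ.

For λ = -2: rank(A + 2I) = 4, and the largest Jordan block has size 2 (the smallest k with rank((A + 2I)^k) = rank((A + 2I)^(k+1))).
For λ = 6: rank(A - 6I) = 2, and the largest Jordan block has size 1 (the smallest k with rank((A - 6I)^k) = rank((A - 6I)^(k+1))).

So m_A(x) = (x - 6)(x + 2)^2.

m_A(x) = (x - 6)(x + 2)^2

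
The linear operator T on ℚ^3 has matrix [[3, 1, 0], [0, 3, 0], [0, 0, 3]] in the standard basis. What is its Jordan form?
J = [[3, 1, 0], [0, 3, 0], [0, 0, 3]]

The characteristic polynomial is det(xI - A) = (x - 3)^3, so the eigenvalues are 3 (algebraic multiplicity 3).

For λ = 3: rank(A - 3I) = 1, rank((A - 3I)^2) = 0. The eigenspace has dimension 3 - 1 = 2, so there are 2 Jordan blocks; the rank sequence gives block sizes [2, 1].

Assembling the blocks gives the Jordan form J above.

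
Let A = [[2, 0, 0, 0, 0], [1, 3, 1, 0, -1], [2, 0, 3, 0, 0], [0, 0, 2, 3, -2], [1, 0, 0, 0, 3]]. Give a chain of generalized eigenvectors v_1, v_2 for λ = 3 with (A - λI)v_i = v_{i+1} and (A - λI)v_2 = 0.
We seek v_1 ∈ ker((A - 3I)^2) \ ker(A - 3I), then set v_{i+1} = (A - 3I) v_i.

One such chain is v_1 = [[0, 0, 1, -1, 0]]^T, v_2 = [[0, 1, 0, 2, 0]]^T. Check: (A - 3I) v_2 = [[0, 0, 0, 0, 0]]^T = 0.

v_1 = [[0, 0, 1, -1, 0]]^T, v_2 = [[0, 1, 0, 2, 0]]^T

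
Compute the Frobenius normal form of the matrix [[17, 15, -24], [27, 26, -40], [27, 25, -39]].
R = [[0, 0, 5], [1, 0, -8], [0, 1, 4]]

The invariant factors of A (the non-unit diagonal entries of the Smith normal form of xI - A over ℚ[x]) are (x - 1)(x^2 - 3x + 5), each dividing the next. The characteristic polynomial is their product, (x - 1)(x^2 - 3x + 5).

The rational canonical form is the block-diagonal matrix of companion matrices C(f_i):
R = [[0, 0, 5], [1, 0, -8], [0, 1, 4]].

Note the characteristic polynomial does not split into linear factors over ℚ, so A has no Jordan form over ℚ; the rational canonical form exists over any field.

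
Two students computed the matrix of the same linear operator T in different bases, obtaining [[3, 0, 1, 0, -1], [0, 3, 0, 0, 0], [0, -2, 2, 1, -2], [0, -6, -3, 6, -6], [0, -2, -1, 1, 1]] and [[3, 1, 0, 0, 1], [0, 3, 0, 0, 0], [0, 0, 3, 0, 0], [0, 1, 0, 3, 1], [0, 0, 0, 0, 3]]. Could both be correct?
No.

Both have characteristic polynomial (x - 3)^5 and minimal polynomial (x - 3)^2. But rank(A - 3I) = 2 for A while rank(B - 3I) = 1 for B, so the number of Jordan blocks at λ = 3 differs. A and B are not similar.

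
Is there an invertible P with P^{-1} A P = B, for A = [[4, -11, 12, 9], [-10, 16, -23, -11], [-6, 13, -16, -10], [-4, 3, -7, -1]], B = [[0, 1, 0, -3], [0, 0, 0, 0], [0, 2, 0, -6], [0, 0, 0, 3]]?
No.

Both have characteristic polynomial x^3(x - 3), but the minimal polynomial of A is x^3(x - 3) while the minimal polynomial of B is x^2(x - 3). The minimal polynomial is a similarity invariant, so A and B are not similar.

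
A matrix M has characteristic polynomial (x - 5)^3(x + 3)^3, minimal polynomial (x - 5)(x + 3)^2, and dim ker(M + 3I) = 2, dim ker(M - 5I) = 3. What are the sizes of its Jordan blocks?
λ = -3: algebraic multiplicity 3 (exponent in χ_M), largest block size 2 (exponent in m_M), 2 blocks (geometric multiplicity). These force block sizes [2, 1].
λ = 5: algebraic multiplicity 3 (exponent in χ_M), largest block size 1 (exponent in m_M), 3 blocks (geometric multiplicity). These force block sizes [1, 1, 1].

Jordan blocks: (-3, 2), (-3, 1), (5, 1), (5, 1), (5, 1)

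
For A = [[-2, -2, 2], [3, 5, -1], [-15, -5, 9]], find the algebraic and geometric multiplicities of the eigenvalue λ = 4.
algebraic multiplicity 3, geometric multiplicity 2

The characteristic polynomial is (x - 4)^3, so the factor x - 4 appears with exponent 3: the algebraic multiplicity is 3.

rank(A - 4I) = 1, so the eigenspace has dimension 3 - 1 = 2: the geometric multiplicity is 2.

Since 2 < 3, A is not diagonalizable.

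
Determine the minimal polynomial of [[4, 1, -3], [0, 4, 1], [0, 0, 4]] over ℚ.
m_A(x) = (x - 4)^3

The characteristic polynomial factors as (x - 4)^3. The minimal polynomial is ∏(x - λ)^{k_λ} where k_λ is the size of the largest Jordan block at λ.

For λ = 4: rank(A - 4I) = 2, and the largest Jordan block has size 3 (the smallest k with rank((A - 4I)^k) = rank((A - 4I)^(k+1))).

So m_A(x) = (x - 4)^3.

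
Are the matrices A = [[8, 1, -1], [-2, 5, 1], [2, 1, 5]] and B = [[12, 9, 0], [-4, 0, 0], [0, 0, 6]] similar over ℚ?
Two matrices over a field are similar if and only if they have the same invariant factors.

Both A and B have characteristic polynomial (x - 6)^3 and minimal polynomial (x - 6)^2. Computing further, both have invariant factors x - 6, (x - 6)^2. Hence A and B are similar.

Yes.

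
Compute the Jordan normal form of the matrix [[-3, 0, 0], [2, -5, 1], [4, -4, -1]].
The characteristic polynomial is det(xI - A) = (x + 3)^3, so the eigenvalues are -3 (algebraic multiplicity 3).

For λ = -3: rank(A + 3I) = 1, rank((A + 3I)^2) = 0. The eigenspace has dimension 3 - 1 = 2, so there are 2 Jordan blocks; the rank sequence gives block sizes [2, 1].

Assembling the blocks gives the Jordan form J above.

J = [[-3, 1, 0], [0, -3, 0], [0, 0, -3]]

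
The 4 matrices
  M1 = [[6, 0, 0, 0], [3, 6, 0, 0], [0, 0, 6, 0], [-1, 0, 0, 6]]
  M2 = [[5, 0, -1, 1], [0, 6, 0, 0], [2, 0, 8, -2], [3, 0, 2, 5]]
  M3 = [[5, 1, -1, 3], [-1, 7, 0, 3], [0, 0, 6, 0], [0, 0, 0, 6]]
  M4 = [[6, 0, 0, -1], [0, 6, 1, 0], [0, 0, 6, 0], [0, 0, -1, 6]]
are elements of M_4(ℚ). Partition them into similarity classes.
2 classes: {M1}, {M2, M3, M4}

Characteristic polynomials: χ_{M1} = (x - 6)^4, χ_{M2} = (x - 6)^4, χ_{M3} = (x - 6)^4, χ_{M4} = (x - 6)^4.

{M1}: invariant factors x - 6, x - 6, (x - 6)^2.

{M2, M3, M4}: invariant factors x - 6, (x - 6)^3.

Matrices are similar if and only if their invariant-factor lists agree; the partition into similarity classes is {M1}, {M2, M3, M4}.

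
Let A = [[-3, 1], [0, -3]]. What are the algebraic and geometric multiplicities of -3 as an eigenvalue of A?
The characteristic polynomial is (x + 3)^2, so the factor x + 3 appears with exponent 2: the algebraic multiplicity is 2.

rank(A + 3I) = 1, so the eigenspace has dimension 2 - 1 = 1: the geometric multiplicity is 1.

Since 1 < 2, A is not diagonalizable.

algebraic multiplicity 2, geometric multiplicity 1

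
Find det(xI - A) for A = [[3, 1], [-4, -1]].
χ_A(x) = (x - 1)^2

xI - A = [[x - 3, -1], [4, x + 1]].

Expanding det(xI - A) along the first row:
det(xI - A) = + (x - 3)·det([[x + 1]]) - (-1)·det([[4]]).

Evaluating gives χ_A(x) = x^2 - 2x + 1 = (x - 1)^2.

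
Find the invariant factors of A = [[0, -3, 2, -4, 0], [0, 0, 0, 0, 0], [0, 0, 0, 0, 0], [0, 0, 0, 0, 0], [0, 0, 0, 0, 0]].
x, x, x, x^2

The Jordan structure of A has elementary divisors x^2, x, x, x. Arranging the block sizes at each eigenvalue in decreasing order and taking row products gives the invariant factors.

Invariant factors (smallest first, each dividing the next): x, x, x, x^2.

Check: the last factor x^2 is the minimal polynomial, and the product x^5 is the characteristic polynomial.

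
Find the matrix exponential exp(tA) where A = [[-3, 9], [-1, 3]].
e^{tA} = [[1 - 3*t, 9*t], [-t, 3*t + 1]]

A has Jordan form J = [[0, 1], [0, 0]] with A = PJP^{-1}, so e^{tA} = P e^{tJ} P^{-1}.

For a Jordan block J_k(λ), e^{tJ_k(λ)} = e^{λt} · (I + tN + t^2 N^2/2! + ... + t^{k-1} N^{k-1}/(k-1)!) where N is the nilpotent superdiagonal part.

Assembling the blocks and conjugating back gives the entries of e^{tA} as shown above.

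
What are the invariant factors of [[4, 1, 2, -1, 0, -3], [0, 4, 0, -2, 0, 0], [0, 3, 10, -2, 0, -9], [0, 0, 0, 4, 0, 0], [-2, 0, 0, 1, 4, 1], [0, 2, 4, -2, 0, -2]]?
The Jordan structure of A has elementary divisors (x - 4)^2, (x - 4)^2, (x - 4)^2. Arranging the block sizes at each eigenvalue in decreasing order and taking row products gives the invariant factors.

Invariant factors (smallest first, each dividing the next): (x - 4)^2, (x - 4)^2, (x - 4)^2.

Check: the last factor (x - 4)^2 is the minimal polynomial, and the product (x - 4)^6 is the characteristic polynomial.

(x - 4)^2, (x - 4)^2, (x - 4)^2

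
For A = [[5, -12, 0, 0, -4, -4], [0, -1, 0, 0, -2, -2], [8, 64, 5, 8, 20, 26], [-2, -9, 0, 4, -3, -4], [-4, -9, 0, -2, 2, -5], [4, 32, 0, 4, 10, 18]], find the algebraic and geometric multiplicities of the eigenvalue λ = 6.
algebraic multiplicity 3, geometric multiplicity 1

The characteristic polynomial is (x - 6)^3(x - 5)^3, so the factor x - 6 appears with exponent 3: the algebraic multiplicity is 3.

rank(A - 6I) = 5, so the eigenspace has dimension 6 - 5 = 1: the geometric multiplicity is 1.

Since 1 < 3, A is not diagonalizable.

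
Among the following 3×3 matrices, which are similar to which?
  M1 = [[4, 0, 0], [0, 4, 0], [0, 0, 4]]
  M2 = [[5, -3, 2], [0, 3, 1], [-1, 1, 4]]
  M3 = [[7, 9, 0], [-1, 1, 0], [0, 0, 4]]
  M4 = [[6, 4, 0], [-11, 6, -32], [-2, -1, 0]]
Characteristic polynomials: χ_{M1} = (x - 4)^3, χ_{M2} = (x - 4)^3, χ_{M3} = (x - 4)^3, χ_{M4} = (x - 4)^3.

{M1}: invariant factors x - 4, x - 4, x - 4.

{M2, M4}: invariant factors (x - 4)^3.

{M3}: invariant factors x - 4, (x - 4)^2.

Matrices are similar if and only if their invariant-factor lists agree; the partition into similarity classes is {M1}, {M2, M4}, {M3}.

3 classes: {M1}, {M2, M4}, {M3}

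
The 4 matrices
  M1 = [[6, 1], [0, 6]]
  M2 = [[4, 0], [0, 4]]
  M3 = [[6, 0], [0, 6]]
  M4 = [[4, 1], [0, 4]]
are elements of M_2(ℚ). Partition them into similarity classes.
4 classes: {M1}, {M2}, {M3}, {M4}

Characteristic polynomials: χ_{M1} = (x - 6)^2, χ_{M2} = (x - 4)^2, χ_{M3} = (x - 6)^2, χ_{M4} = (x - 4)^2.

{M1}: invariant factors (x - 6)^2.

{M2}: invariant factors x - 4, x - 4.

{M3}: invariant factors x - 6, x - 6.

{M4}: invariant factors (x - 4)^2.

Matrices are similar if and only if their invariant-factor lists agree; the partition into similarity classes is {M1}, {M2}, {M3}, {M4}.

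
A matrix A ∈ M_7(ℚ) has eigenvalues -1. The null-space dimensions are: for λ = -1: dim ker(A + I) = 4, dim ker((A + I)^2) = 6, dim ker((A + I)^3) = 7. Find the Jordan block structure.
λ = -1: successive nullity increments [4, 2, 1] count blocks of size ≥ k; block sizes are [3, 2, 1, 1].

Jordan blocks: (-1, 3), (-1, 2), (-1, 1), (-1, 1)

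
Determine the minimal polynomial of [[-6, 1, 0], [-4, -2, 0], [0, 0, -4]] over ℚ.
m_A(x) = (x + 4)^2

The characteristic polynomial factors as (x + 4)^3. The minimal polynomial is ∏(x - λ)^{k_λ} where k_λ is the size of the largest Jordan block at λ.

For λ = -4: rank(A + 4I) = 1, and the largest Jordan block has size 2 (the smallest k with rank((A + 4I)^k) = rank((A + 4I)^(k+1))).

So m_A(x) = (x + 4)^2.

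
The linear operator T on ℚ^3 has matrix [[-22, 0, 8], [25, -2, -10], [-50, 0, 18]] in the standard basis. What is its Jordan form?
J = [[-2, 1, 0], [0, -2, 0], [0, 0, -2]]

The characteristic polynomial is det(xI - A) = (x + 2)^3, so the eigenvalues are -2 (algebraic multiplicity 3).

For λ = -2: rank(A + 2I) = 1, rank((A + 2I)^2) = 0. The eigenspace has dimension 3 - 1 = 2, so there are 2 Jordan blocks; the rank sequence gives block sizes [2, 1].

Assembling the blocks gives the Jordan form J above.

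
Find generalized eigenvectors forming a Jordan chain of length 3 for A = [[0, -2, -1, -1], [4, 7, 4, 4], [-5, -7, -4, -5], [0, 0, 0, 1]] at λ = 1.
We seek v_1 ∈ ker((A - I)^3) \ ker((A - I)^2), then set v_{i+1} = (A - I) v_i.

One such chain is v_1 = [[1, -1, 0, 0]]^T, v_2 = [[1, -2, 2, 0]]^T, v_3 = [[1, 0, -1, 0]]^T. Check: (A - I) v_3 = [[0, 0, 0, 0]]^T = 0.

v_1 = [[1, -1, 0, 0]]^T, v_2 = [[1, -2, 2, 0]]^T, v_3 = [[1, 0, -1, 0]]^T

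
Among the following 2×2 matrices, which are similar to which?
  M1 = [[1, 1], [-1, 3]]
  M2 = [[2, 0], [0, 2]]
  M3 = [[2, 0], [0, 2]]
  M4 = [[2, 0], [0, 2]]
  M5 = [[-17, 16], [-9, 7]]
Characteristic polynomials: χ_{M1} = (x - 2)^2, χ_{M2} = (x - 2)^2, χ_{M3} = (x - 2)^2, χ_{M4} = (x - 2)^2, χ_{M5} = (x + 5)^2.

{M1}: invariant factors (x - 2)^2.

{M2, M3, M4}: invariant factors x - 2, x - 2.

{M5}: invariant factors (x + 5)^2.

Matrices are similar if and only if their invariant-factor lists agree; the partition into similarity classes is {M1}, {M2, M3, M4}, {M5}.

3 classes: {M1}, {M2, M3, M4}, {M5}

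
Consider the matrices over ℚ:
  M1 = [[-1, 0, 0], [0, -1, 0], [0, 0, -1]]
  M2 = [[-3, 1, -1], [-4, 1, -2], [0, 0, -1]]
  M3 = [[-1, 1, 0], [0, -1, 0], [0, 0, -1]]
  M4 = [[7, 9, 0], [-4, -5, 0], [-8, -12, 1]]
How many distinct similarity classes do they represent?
Characteristic polynomials: χ_{M1} = (x + 1)^3, χ_{M2} = (x + 1)^3, χ_{M3} = (x + 1)^3, χ_{M4} = (x - 1)^3.

{M1}: invariant factors x + 1, x + 1, x + 1.

{M2, M3}: invariant factors x + 1, (x + 1)^2.

{M4}: invariant factors x - 1, (x - 1)^2.

Matrices are similar if and only if their invariant-factor lists agree; the partition into similarity classes is {M1}, {M2, M3}, {M4}.

3 classes: {M1}, {M2, M3}, {M4}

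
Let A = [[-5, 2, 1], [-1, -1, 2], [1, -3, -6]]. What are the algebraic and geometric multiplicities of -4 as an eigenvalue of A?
The characteristic polynomial is (x + 4)^3, so the factor x + 4 appears with exponent 3: the algebraic multiplicity is 3.

rank(A + 4I) = 2, so the eigenspace has dimension 3 - 2 = 1: the geometric multiplicity is 1.

Since 1 < 3, A is not diagonalizable.

algebraic multiplicity 3, geometric multiplicity 1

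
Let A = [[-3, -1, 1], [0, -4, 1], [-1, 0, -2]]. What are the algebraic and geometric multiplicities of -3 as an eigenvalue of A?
The characteristic polynomial is (x + 3)^3, so the factor x + 3 appears with exponent 3: the algebraic multiplicity is 3.

rank(A + 3I) = 2, so the eigenspace has dimension 3 - 2 = 1: the geometric multiplicity is 1.

Since 1 < 3, A is not diagonalizable.

algebraic multiplicity 3, geometric multiplicity 1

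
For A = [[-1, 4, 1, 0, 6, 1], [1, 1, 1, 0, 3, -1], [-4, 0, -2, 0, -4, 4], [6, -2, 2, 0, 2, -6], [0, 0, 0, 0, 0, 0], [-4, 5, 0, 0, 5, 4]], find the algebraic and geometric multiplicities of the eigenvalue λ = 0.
The characteristic polynomial is x^5(x - 2), so the factor x appears with exponent 5: the algebraic multiplicity is 5.

rank(A) = 3, so the eigenspace has dimension 6 - 3 = 3: the geometric multiplicity is 3.

Since 3 < 5, A is not diagonalizable.

algebraic multiplicity 5, geometric multiplicity 3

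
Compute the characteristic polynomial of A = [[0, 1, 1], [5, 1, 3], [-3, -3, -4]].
xI - A = [[x, -1, -1], [-5, x - 1, -3], [3, 3, x + 4]].

Expanding det(xI - A) along the first row:
det(xI - A) = + (x)·det([[x - 1, -3], [3, x + 4]]) - (-1)·det([[-5, -3], [3, x + 4]]) + (-1)·det([[-5, x - 1], [3, 3]]).

Evaluating gives χ_A(x) = x^3 + 3x^2 + 3x + 1 = (x + 1)^3.

χ_A(x) = (x + 1)^3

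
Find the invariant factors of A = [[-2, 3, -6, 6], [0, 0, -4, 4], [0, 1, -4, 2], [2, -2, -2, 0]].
x + 2, x(x + 2)^2

The Jordan structure of A has elementary divisors (x + 2)^2, (x + 2), x. Arranging the block sizes at each eigenvalue in decreasing order and taking row products gives the invariant factors.

Invariant factors (smallest first, each dividing the next): x + 2, x(x + 2)^2.

Check: the last factor x(x + 2)^2 is the minimal polynomial, and the product x(x + 2)^3 is the characteristic polynomial.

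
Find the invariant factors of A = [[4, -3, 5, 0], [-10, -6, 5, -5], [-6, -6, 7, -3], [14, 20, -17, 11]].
(x - 4)^2, (x - 4)^2

The Jordan structure of A has elementary divisors (x - 4)^2, (x - 4)^2. Arranging the block sizes at each eigenvalue in decreasing order and taking row products gives the invariant factors.

Invariant factors (smallest first, each dividing the next): (x - 4)^2, (x - 4)^2.

Check: the last factor (x - 4)^2 is the minimal polynomial, and the product (x - 4)^4 is the characteristic polynomial.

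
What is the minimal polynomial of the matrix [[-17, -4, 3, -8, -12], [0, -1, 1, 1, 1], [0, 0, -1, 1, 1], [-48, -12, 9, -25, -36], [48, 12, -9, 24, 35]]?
The characteristic polynomial factors as (x + 1)^4(x + 5). The minimal polynomial is ∏(x - λ)^{k_λ} where k_λ is the size of the largest Jordan block at λ.

For λ = -5: rank(A + 5I) = 4, and the largest Jordan block has size 1 (the smallest k with rank((A + 5I)^k) = rank((A + 5I)^(k+1))).
For λ = -1: rank(A + I) = 3, and the largest Jordan block has size 3 (the smallest k with rank((A + I)^k) = rank((A + I)^(k+1))).

So m_A(x) = (x + 1)^3(x + 5).

m_A(x) = (x + 1)^3(x + 5)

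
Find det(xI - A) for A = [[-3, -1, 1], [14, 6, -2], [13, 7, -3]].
χ_A(x) = (x - 4)(x + 2)^2

xI - A = [[x + 3, 1, -1], [-14, x - 6, 2], [-13, -7, x + 3]].

Expanding det(xI - A) along the first row:
det(xI - A) = + (x + 3)·det([[x - 6, 2], [-7, x + 3]]) - (1)·det([[-14, 2], [-13, x + 3]]) + (-1)·det([[-14, x - 6], [-13, -7]]).

Evaluating gives χ_A(x) = x^3 - 12x - 16 = (x - 4)(x + 2)^2.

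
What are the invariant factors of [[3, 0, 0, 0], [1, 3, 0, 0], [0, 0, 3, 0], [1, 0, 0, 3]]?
The Jordan structure of A has elementary divisors (x - 3)^2, (x - 3), (x - 3). Arranging the block sizes at each eigenvalue in decreasing order and taking row products gives the invariant factors.

Invariant factors (smallest first, each dividing the next): x - 3, x - 3, (x - 3)^2.

Check: the last factor (x - 3)^2 is the minimal polynomial, and the product (x - 3)^4 is the characteristic polynomial.

x - 3, x - 3, (x - 3)^2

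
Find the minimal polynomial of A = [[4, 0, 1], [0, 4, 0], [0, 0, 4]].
The characteristic polynomial factors as (x - 4)^3. The minimal polynomial is ∏(x - λ)^{k_λ} where k_λ is the size of the largest Jordan block at λ.

For λ = 4: rank(A - 4I) = 1, and the largest Jordan block has size 2 (the smallest k with rank((A - 4I)^k) = rank((A - 4I)^(k+1))).

So m_A(x) = (x - 4)^2.

m_A(x) = (x - 4)^2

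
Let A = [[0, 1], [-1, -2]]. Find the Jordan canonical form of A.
J = [[-1, 1], [0, -1]]

The characteristic polynomial is det(xI - A) = (x + 1)^2, so the eigenvalues are -1 (algebraic multiplicity 2).

For λ = -1: rank(A + I) = 1, rank((A + I)^2) = 0. The eigenspace has dimension 2 - 1 = 1, so there is 1 Jordan block; the rank sequence gives block sizes [2].

Assembling the blocks gives the Jordan form J above.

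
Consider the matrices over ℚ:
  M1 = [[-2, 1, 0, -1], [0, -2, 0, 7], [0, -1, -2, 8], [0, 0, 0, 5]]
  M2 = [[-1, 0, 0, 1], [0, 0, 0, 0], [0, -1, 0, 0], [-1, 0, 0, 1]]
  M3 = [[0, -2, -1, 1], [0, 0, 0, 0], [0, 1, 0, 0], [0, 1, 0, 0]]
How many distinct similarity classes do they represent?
Characteristic polynomials: χ_{M1} = (x - 5)(x + 2)^3, χ_{M2} = x^4, χ_{M3} = x^4.

{M1}: invariant factors x + 2, (x - 5)(x + 2)^2.

{M2, M3}: invariant factors x^2, x^2.

Matrices are similar if and only if their invariant-factor lists agree; the partition into similarity classes is {M1}, {M2, M3}.

2 classes: {M1}, {M2, M3}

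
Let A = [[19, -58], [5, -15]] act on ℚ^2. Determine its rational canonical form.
The invariant factors of A (the non-unit diagonal entries of the Smith normal form of xI - A over ℚ[x]) are x^2 - 4x + 5, each dividing the next. The characteristic polynomial is their product, x^2 - 4x + 5.

The rational canonical form is the block-diagonal matrix of companion matrices C(f_i):
R = [[0, -5], [1, 4]].

Note the characteristic polynomial does not split into linear factors over ℚ, so A has no Jordan form over ℚ; the rational canonical form exists over any field.

R = [[0, -5], [1, 4]]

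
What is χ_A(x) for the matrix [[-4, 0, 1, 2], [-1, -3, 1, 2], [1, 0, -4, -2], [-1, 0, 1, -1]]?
xI - A = [[x + 4, 0, -1, -2], [1, x + 3, -1, -2], [-1, 0, x + 4, 2], [1, 0, -1, x + 1]].

Expanding det(xI - A) along the first row:
det(xI - A) = + (x + 4)·det([[x + 3, -1, -2], [0, x + 4, 2], [0, -1, x + 1]]) - (0)·det([[1, -1, -2], [-1, x + 4, 2], [1, -1, x + 1]]) + (-1)·det([[1, x + 3, -2], [-1, 0, 2], [1, 0, x + 1]]) - (-2)·det([[1, x + 3, -1], [-1, 0, x + 4], [1, 0, -1]]).

Evaluating gives χ_A(x) = x^4 + 12x^3 + 54x^2 + 108x + 81 = (x + 3)^4.

χ_A(x) = (x + 3)^4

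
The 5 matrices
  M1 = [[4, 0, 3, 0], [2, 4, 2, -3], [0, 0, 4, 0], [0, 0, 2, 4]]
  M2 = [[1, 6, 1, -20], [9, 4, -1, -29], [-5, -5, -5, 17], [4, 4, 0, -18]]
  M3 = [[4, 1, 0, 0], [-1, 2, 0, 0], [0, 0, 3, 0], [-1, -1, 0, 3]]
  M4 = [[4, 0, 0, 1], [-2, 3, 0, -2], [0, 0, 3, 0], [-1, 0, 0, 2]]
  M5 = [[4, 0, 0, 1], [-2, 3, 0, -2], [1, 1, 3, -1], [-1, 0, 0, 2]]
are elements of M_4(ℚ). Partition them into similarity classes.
4 classes: {M1}, {M2}, {M3, M4}, {M5}

Characteristic polynomials: χ_{M1} = (x - 4)^4, χ_{M2} = (x + 4)^2(x + 5)^2, χ_{M3} = (x - 3)^4, χ_{M4} = (x - 3)^4, χ_{M5} = (x - 3)^4.

{M1}: invariant factors (x - 4)^2, (x - 4)^2.

{M2}: invariant factors (x + 4)^2(x + 5)^2.

{M3, M4}: invariant factors x - 3, x - 3, (x - 3)^2.

{M5}: invariant factors (x - 3)^2, (x - 3)^2.

Matrices are similar if and only if their invariant-factor lists agree; the partition into similarity classes is {M1}, {M2}, {M3, M4}, {M5}.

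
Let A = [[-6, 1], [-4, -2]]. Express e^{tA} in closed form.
A has Jordan form J = [[-4, 1], [0, -4]] with A = PJP^{-1}, so e^{tA} = P e^{tJ} P^{-1}.

For a Jordan block J_k(λ), e^{tJ_k(λ)} = e^{λt} · (I + tN + t^2 N^2/2! + ... + t^{k-1} N^{k-1}/(k-1)!) where N is the nilpotent superdiagonal part.

Assembling the blocks and conjugating back gives the entries of e^{tA} as shown above.

e^{tA} = [[(1 - 2*t)*e^{-4*t}, t*e^{-4*t}], [-4*t*e^{-4*t}, (2*t + 1)*e^{-4*t}]]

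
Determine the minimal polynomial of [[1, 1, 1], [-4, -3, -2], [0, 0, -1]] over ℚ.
m_A(x) = (x + 1)^2

The characteristic polynomial factors as (x + 1)^3. The minimal polynomial is ∏(x - λ)^{k_λ} where k_λ is the size of the largest Jordan block at λ.

For λ = -1: rank(A + I) = 1, and the largest Jordan block has size 2 (the smallest k with rank((A + I)^k) = rank((A + I)^(k+1))).

So m_A(x) = (x + 1)^2.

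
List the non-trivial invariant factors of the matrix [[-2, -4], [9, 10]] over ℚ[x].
(x - 4)^2

The Jordan structure of A has elementary divisors (x - 4)^2. Arranging the block sizes at each eigenvalue in decreasing order and taking row products gives the invariant factors.

Invariant factors (smallest first, each dividing the next): (x - 4)^2.

Check: the last factor (x - 4)^2 is the minimal polynomial, and the product (x - 4)^2 is the characteristic polynomial.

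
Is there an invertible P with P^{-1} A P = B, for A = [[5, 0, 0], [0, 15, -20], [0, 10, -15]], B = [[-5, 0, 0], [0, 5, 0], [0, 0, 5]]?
Yes.

Two matrices over a field are similar if and only if they have the same invariant factors.

Both A and B have characteristic polynomial (x - 5)^2(x + 5) and minimal polynomial (x - 5)(x + 5). Computing further, both have invariant factors x - 5, (x - 5)(x + 5). Hence A and B are similar.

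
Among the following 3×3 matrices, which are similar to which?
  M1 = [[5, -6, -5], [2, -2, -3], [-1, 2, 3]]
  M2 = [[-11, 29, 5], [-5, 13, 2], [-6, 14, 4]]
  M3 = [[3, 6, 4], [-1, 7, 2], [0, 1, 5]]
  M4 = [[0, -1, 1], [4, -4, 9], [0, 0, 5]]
Characteristic polynomials: χ_{M1} = (x - 2)^3, χ_{M2} = (x - 2)^3, χ_{M3} = (x - 5)^3, χ_{M4} = (x - 5)(x + 2)^2.

{M1, M2}: invariant factors (x - 2)^3.

{M3}: invariant factors (x - 5)^3.

{M4}: invariant factors (x - 5)(x + 2)^2.

Matrices are similar if and only if their invariant-factor lists agree; the partition into similarity classes is {M1, M2}, {M3}, {M4}.

3 classes: {M1, M2}, {M3}, {M4}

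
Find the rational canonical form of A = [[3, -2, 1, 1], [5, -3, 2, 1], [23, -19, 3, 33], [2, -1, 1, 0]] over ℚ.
R = [[0, 0, 0, 0], [1, 0, 0, 0], [0, 1, 0, 18], [0, 0, 1, 3]]

The invariant factors of A (the non-unit diagonal entries of the Smith normal form of xI - A over ℚ[x]) are x^2(x - 6)(x + 3), each dividing the next. The characteristic polynomial is their product, x^2(x - 6)(x + 3).

The rational canonical form is the block-diagonal matrix of companion matrices C(f_i):
R = [[0, 0, 0, 0], [1, 0, 0, 0], [0, 1, 0, 18], [0, 0, 1, 3]].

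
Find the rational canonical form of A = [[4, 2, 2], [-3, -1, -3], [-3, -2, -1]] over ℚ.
The invariant factors of A (the non-unit diagonal entries of the Smith normal form of xI - A over ℚ[x]) are (x - 2)(x - 1)(x + 1), each dividing the next. The characteristic polynomial is their product, (x - 2)(x - 1)(x + 1).

The rational canonical form is the block-diagonal matrix of companion matrices C(f_i):
R = [[0, 0, -2], [1, 0, 1], [0, 1, 2]].

R = [[0, 0, -2], [1, 0, 1], [0, 1, 2]]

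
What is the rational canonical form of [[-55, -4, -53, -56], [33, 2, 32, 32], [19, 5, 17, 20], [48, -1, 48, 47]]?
R = [[0, 0, 0, -25], [1, 0, 0, 35], [0, 1, 0, -36], [0, 0, 1, 11]]

The invariant factors of A (the non-unit diagonal entries of the Smith normal form of xI - A over ℚ[x]) are (x - 5)^2(x^2 - x + 1), each dividing the next. The characteristic polynomial is their product, (x - 5)^2(x^2 - x + 1).

The rational canonical form is the block-diagonal matrix of companion matrices C(f_i):
R = [[0, 0, 0, -25], [1, 0, 0, 35], [0, 1, 0, -36], [0, 0, 1, 11]].

Note the characteristic polynomial does not split into linear factors over ℚ, so A has no Jordan form over ℚ; the rational canonical form exists over any field.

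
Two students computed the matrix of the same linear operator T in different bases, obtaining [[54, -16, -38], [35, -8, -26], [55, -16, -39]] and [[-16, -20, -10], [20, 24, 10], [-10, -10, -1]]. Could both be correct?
No.

Both have characteristic polynomial (x - 4)^2(x + 1), but the minimal polynomial of A is (x - 4)^2(x + 1) while the minimal polynomial of B is (x - 4)(x + 1). The minimal polynomial is a similarity invariant, so A and B are not similar.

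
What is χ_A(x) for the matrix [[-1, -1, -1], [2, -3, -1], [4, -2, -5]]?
xI - A = [[x + 1, 1, 1], [-2, x + 3, 1], [-4, 2, x + 5]].

Expanding det(xI - A) along the first row:
det(xI - A) = + (x + 1)·det([[x + 3, 1], [2, x + 5]]) - (1)·det([[-2, 1], [-4, x + 5]]) + (1)·det([[-2, x + 3], [-4, 2]]).

Evaluating gives χ_A(x) = x^3 + 9x^2 + 27x + 27 = (x + 3)^3.

χ_A(x) = (x + 3)^3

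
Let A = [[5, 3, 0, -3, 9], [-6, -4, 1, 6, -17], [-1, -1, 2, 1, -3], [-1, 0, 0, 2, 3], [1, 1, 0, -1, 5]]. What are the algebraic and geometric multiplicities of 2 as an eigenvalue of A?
The characteristic polynomial is (x - 2)^5, so the factor x - 2 appears with exponent 5: the algebraic multiplicity is 5.

rank(A - 2I) = 3, so the eigenspace has dimension 5 - 3 = 2: the geometric multiplicity is 2.

Since 2 < 5, A is not diagonalizable.

algebraic multiplicity 5, geometric multiplicity 2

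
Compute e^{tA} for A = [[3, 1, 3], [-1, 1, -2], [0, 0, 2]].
e^{tA} = [[(t + 1)*e^{2*t}, t*e^{2*t}, t*(t + 6)*e^{2*t}/2], [-t*e^{2*t}, (1 - t)*e^{2*t}, t*(-t - 4)*e^{2*t}/2], [0, 0, e^{2*t}]]

A has Jordan form J = [[2, 1, 0], [0, 2, 1], [0, 0, 2]] with A = PJP^{-1}, so e^{tA} = P e^{tJ} P^{-1}.

For a Jordan block J_k(λ), e^{tJ_k(λ)} = e^{λt} · (I + tN + t^2 N^2/2! + ... + t^{k-1} N^{k-1}/(k-1)!) where N is the nilpotent superdiagonal part.

Assembling the blocks and conjugating back gives the entries of e^{tA} as shown above.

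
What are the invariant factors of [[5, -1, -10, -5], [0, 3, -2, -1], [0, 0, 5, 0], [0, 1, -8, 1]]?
x - 5, (x - 5)(x - 2)^2

The Jordan structure of A has elementary divisors (x - 2)^2, (x - 5), (x - 5). Arranging the block sizes at each eigenvalue in decreasing order and taking row products gives the invariant factors.

Invariant factors (smallest first, each dividing the next): x - 5, (x - 5)(x - 2)^2.

Check: the last factor (x - 5)(x - 2)^2 is the minimal polynomial, and the product (x - 5)^2(x - 2)^2 is the characteristic polynomial.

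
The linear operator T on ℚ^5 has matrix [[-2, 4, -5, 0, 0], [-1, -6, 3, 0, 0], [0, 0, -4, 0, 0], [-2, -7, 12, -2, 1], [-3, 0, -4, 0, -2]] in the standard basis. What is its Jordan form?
The characteristic polynomial is det(xI - A) = (x + 2)^2(x + 4)^3, so the eigenvalues are -4 (algebraic multiplicity 3), -2 (algebraic multiplicity 2).

For λ = -4: rank(A + 4I) = 4, rank((A + 4I)^2) = 3, rank((A + 4I)^3) = 2. The eigenspace has dimension 5 - 4 = 1, so there is 1 Jordan block; the rank sequence gives block sizes [3].

For λ = -2: rank(A + 2I) = 4, rank((A + 2I)^2) = 3. The eigenspace has dimension 5 - 4 = 1, so there is 1 Jordan block; the rank sequence gives block sizes [2].

Assembling the blocks gives the Jordan form J above.

J = [[-4, 1, 0, 0, 0], [0, -4, 1, 0, 0], [0, 0, -4, 0, 0], [0, 0, 0, -2, 1], [0, 0, 0, 0, -2]]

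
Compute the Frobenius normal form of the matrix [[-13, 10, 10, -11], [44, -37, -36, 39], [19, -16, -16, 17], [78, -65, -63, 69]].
R = [[0, 0, 0, 6], [1, 0, 0, 17], [0, 1, 0, 15], [0, 0, 1, 3]]

The invariant factors of A (the non-unit diagonal entries of the Smith normal form of xI - A over ℚ[x]) are (x - 6)(x + 1)^3, each dividing the next. The characteristic polynomial is their product, (x - 6)(x + 1)^3.

The rational canonical form is the block-diagonal matrix of companion matrices C(f_i):
R = [[0, 0, 0, 6], [1, 0, 0, 17], [0, 1, 0, 15], [0, 0, 1, 3]].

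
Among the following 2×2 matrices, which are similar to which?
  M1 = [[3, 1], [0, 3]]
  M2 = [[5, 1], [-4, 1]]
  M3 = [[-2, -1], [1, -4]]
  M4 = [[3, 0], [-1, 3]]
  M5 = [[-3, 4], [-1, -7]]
Characteristic polynomials: χ_{M1} = (x - 3)^2, χ_{M2} = (x - 3)^2, χ_{M3} = (x + 3)^2, χ_{M4} = (x - 3)^2, χ_{M5} = (x + 5)^2.

{M1, M2, M4}: invariant factors (x - 3)^2.

{M3}: invariant factors (x + 3)^2.

{M5}: invariant factors (x + 5)^2.

Matrices are similar if and only if their invariant-factor lists agree; the partition into similarity classes is {M1, M2, M4}, {M3}, {M5}.

3 classes: {M1, M2, M4}, {M3}, {M5}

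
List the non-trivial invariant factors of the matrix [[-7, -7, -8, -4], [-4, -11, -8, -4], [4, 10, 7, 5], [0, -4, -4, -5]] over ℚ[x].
(x + 3)^2(x + 5)^2

The Jordan structure of A has elementary divisors (x + 5)^2, (x + 3)^2. Arranging the block sizes at each eigenvalue in decreasing order and taking row products gives the invariant factors.

Invariant factors (smallest first, each dividing the next): (x + 3)^2(x + 5)^2.

Check: the last factor (x + 3)^2(x + 5)^2 is the minimal polynomial, and the product (x + 3)^2(x + 5)^2 is the characteristic polynomial.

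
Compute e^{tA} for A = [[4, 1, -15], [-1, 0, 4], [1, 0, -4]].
e^{tA} = [[4*t + 1, t*(2*t + 1), t*(2*t - 15)], [-t, 1 - t^2/2, t*(8 - t)/2], [t, t^2/2, t^2/2 - 4*t + 1]]

A has Jordan form J = [[0, 1, 0], [0, 0, 1], [0, 0, 0]] with A = PJP^{-1}, so e^{tA} = P e^{tJ} P^{-1}.

For a Jordan block J_k(λ), e^{tJ_k(λ)} = e^{λt} · (I + tN + t^2 N^2/2! + ... + t^{k-1} N^{k-1}/(k-1)!) where N is the nilpotent superdiagonal part.

Assembling the blocks and conjugating back gives the entries of e^{tA} as shown above.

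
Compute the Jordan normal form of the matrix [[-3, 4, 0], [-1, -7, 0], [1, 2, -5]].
J = [[-5, 1, 0], [0, -5, 0], [0, 0, -5]]

The characteristic polynomial is det(xI - A) = (x + 5)^3, so the eigenvalues are -5 (algebraic multiplicity 3).

For λ = -5: rank(A + 5I) = 1, rank((A + 5I)^2) = 0. The eigenspace has dimension 3 - 1 = 2, so there are 2 Jordan blocks; the rank sequence gives block sizes [2, 1].

Assembling the blocks gives the Jordan form J above.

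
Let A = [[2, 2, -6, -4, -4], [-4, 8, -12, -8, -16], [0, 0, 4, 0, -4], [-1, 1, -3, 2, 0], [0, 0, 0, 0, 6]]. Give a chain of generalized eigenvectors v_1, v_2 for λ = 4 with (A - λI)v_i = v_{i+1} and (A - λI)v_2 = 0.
We seek v_1 ∈ ker((A - 4I)^2) \ ker(A - 4I), then set v_{i+1} = (A - 4I) v_i.

One such chain is v_1 = [[-3, -6, 0, -2, 0]]^T, v_2 = [[2, 4, 0, 1, 0]]^T. Check: (A - 4I) v_2 = [[0, 0, 0, 0, 0]]^T = 0.

v_1 = [[-3, -6, 0, -2, 0]]^T, v_2 = [[2, 4, 0, 1, 0]]^T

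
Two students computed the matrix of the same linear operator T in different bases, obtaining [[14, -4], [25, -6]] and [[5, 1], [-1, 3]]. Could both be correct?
Yes.

Two matrices over a field are similar if and only if they have the same invariant factors.

Both A and B have characteristic polynomial (x - 4)^2 and minimal polynomial (x - 4)^2. Computing further, both have invariant factors (x - 4)^2. Hence A and B are similar.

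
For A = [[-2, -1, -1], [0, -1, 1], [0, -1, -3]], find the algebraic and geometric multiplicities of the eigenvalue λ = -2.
algebraic multiplicity 3, geometric multiplicity 2

The characteristic polynomial is (x + 2)^3, so the factor x + 2 appears with exponent 3: the algebraic multiplicity is 3.

rank(A + 2I) = 1, so the eigenspace has dimension 3 - 1 = 2: the geometric multiplicity is 2.

Since 2 < 3, A is not diagonalizable.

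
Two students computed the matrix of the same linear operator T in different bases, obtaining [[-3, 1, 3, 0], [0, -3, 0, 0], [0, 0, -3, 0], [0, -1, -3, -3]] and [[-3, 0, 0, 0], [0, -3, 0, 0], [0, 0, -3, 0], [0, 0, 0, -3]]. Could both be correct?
Both have characteristic polynomial (x + 3)^4, but the minimal polynomial of A is (x + 3)^2 while the minimal polynomial of B is x + 3. The minimal polynomial is a similarity invariant, so A and B are not similar.

No.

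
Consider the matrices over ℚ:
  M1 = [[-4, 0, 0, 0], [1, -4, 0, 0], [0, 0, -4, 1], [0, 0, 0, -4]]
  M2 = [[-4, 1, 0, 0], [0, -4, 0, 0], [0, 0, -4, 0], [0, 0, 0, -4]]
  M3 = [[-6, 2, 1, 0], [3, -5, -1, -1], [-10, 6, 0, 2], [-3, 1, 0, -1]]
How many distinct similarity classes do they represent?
Characteristic polynomials: χ_{M1} = (x + 4)^4, χ_{M2} = (x + 4)^4, χ_{M3} = (x + 2)^2(x + 4)^2.

{M1}: invariant factors (x + 4)^2, (x + 4)^2.

{M2}: invariant factors x + 4, x + 4, (x + 4)^2.

{M3}: invariant factors (x + 2)^2(x + 4)^2.

Matrices are similar if and only if their invariant-factor lists agree; the partition into similarity classes is {M1}, {M2}, {M3}.

3 classes: {M1}, {M2}, {M3}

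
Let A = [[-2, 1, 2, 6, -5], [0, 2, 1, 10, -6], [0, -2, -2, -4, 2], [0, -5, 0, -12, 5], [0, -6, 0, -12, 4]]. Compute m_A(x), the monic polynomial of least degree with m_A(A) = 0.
m_A(x) = (x + 2)^3

The characteristic polynomial factors as (x + 2)^5. The minimal polynomial is ∏(x - λ)^{k_λ} where k_λ is the size of the largest Jordan block at λ.

For λ = -2: rank(A + 2I) = 2, and the largest Jordan block has size 3 (the smallest k with rank((A + 2I)^k) = rank((A + 2I)^(k+1))).

So m_A(x) = (x + 2)^3.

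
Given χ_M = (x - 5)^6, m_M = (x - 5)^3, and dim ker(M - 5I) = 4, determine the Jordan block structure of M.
λ = 5: algebraic multiplicity 6 (exponent in χ_M), largest block size 3 (exponent in m_M), 4 blocks (geometric multiplicity). These force block sizes [3, 1, 1, 1].

Jordan blocks: (5, 3), (5, 1), (5, 1), (5, 1)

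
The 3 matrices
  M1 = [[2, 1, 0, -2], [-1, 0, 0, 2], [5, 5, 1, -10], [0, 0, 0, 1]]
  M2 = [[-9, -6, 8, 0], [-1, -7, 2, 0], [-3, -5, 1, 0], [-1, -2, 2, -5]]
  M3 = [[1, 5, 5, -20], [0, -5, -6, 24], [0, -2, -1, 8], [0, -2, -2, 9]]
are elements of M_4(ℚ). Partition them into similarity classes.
Characteristic polynomials: χ_{M1} = (x - 1)^4, χ_{M2} = (x + 5)^4, χ_{M3} = (x - 1)^4.

{M1, M3}: invariant factors x - 1, x - 1, (x - 1)^2.

{M2}: invariant factors x + 5, (x + 5)^3.

Matrices are similar if and only if their invariant-factor lists agree; the partition into similarity classes is {M1, M3}, {M2}.

2 classes: {M1, M3}, {M2}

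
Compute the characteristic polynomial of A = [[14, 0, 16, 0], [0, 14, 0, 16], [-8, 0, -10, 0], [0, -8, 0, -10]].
χ_A(x) = (x - 6)^2(x + 2)^2

xI - A = [[x - 14, 0, -16, 0], [0, x - 14, 0, -16], [8, 0, x + 10, 0], [0, 8, 0, x + 10]].

Expanding det(xI - A) along the first row:
det(xI - A) = + (x - 14)·det([[x - 14, 0, -16], [0, x + 10, 0], [8, 0, x + 10]]) - (0)·det([[0, 0, -16], [8, x + 10, 0], [0, 0, x + 10]]) + (-16)·det([[0, x - 14, -16], [8, 0, 0], [0, 8, x + 10]]) - (0)·det([[0, x - 14, 0], [8, 0, x + 10], [0, 8, 0]]).

Evaluating gives χ_A(x) = x^4 - 8x^3 - 8x^2 + 96x + 144 = (x - 6)^2(x + 2)^2.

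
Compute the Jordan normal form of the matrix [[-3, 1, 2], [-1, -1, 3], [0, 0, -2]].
The characteristic polynomial is det(xI - A) = (x + 2)^3, so the eigenvalues are -2 (algebraic multiplicity 3).

For λ = -2: rank(A + 2I) = 2, rank((A + 2I)^2) = 1, rank((A + 2I)^3) = 0. The eigenspace has dimension 3 - 2 = 1, so there is 1 Jordan block; the rank sequence gives block sizes [3].

Assembling the blocks gives the Jordan form J above.

J = [[-2, 1, 0], [0, -2, 1], [0, 0, -2]]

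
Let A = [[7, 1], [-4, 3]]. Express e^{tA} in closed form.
e^{tA} = [[(2*t + 1)*e^{5*t}, t*e^{5*t}], [-4*t*e^{5*t}, (1 - 2*t)*e^{5*t}]]

A has Jordan form J = [[5, 1], [0, 5]] with A = PJP^{-1}, so e^{tA} = P e^{tJ} P^{-1}.

For a Jordan block J_k(λ), e^{tJ_k(λ)} = e^{λt} · (I + tN + t^2 N^2/2! + ... + t^{k-1} N^{k-1}/(k-1)!) where N is the nilpotent superdiagonal part.

Assembling the blocks and conjugating back gives the entries of e^{tA} as shown above.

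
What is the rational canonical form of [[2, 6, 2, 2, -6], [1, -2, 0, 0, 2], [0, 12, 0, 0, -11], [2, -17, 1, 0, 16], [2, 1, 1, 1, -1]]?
The invariant factors of A (the non-unit diagonal entries of the Smith normal form of xI - A over ℚ[x]) are x(x - 1)^3(x + 4), each dividing the next. The characteristic polynomial is their product, x(x - 1)^3(x + 4).

The rational canonical form is the block-diagonal matrix of companion matrices C(f_i):
R = [[0, 0, 0, 0, 0], [1, 0, 0, 0, 4], [0, 1, 0, 0, -11], [0, 0, 1, 0, 9], [0, 0, 0, 1, -1]].

R = [[0, 0, 0, 0, 0], [1, 0, 0, 0, 4], [0, 1, 0, 0, -11], [0, 0, 1, 0, 9], [0, 0, 0, 1, -1]]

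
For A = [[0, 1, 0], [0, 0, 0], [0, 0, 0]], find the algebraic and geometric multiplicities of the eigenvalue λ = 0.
The characteristic polynomial is x^3, so the factor x appears with exponent 3: the algebraic multiplicity is 3.

rank(A) = 1, so the eigenspace has dimension 3 - 1 = 2: the geometric multiplicity is 2.

Since 2 < 3, A is not diagonalizable.

algebraic multiplicity 3, geometric multiplicity 2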